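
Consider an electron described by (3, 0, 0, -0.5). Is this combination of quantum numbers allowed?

n = 3 is a positive integer. ℓ = 0 satisfies 0 ≤ ℓ ≤ n−1 = 2. m_ℓ = 0 lies in the range −ℓ … +ℓ (here 0). m_s = -1/2 is one of ±1/2.
All four constraints are satisfied.

Valid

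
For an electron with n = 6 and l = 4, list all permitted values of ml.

-4, -3, -2, -1, 0, 1, 2, 3, 4

ml takes every integer from −l to +l. With l = 4 that gives the 9 values -4, -3, -2, -1, 0, 1, 2, 3, 4.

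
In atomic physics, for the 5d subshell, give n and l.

n = 5, l = 2

The leading integer gives n = 5; the letter 'd' means l = 2.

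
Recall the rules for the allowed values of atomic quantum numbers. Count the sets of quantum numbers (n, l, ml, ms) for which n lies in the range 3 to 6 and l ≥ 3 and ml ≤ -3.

20

Go shell by shell, enumerating (l, ml) with l ≥ 3 and ml ≤ -3:
n=4 → 1; n=5 → 3; n=6 → 6.
Orbitals: 1 + 3 + 6 = 10. Including both spin states (ms = ±1/2) gives 2 × 10 = 20 states.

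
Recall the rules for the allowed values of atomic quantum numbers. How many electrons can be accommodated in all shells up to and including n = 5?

Total orbitals = 1² + 2² + 3² + 4² + 5² = 55. Doubling for spin gives 110 electrons.

110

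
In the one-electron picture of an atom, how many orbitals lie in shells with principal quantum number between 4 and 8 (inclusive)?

Shell n has n² orbitals: 4²=16 + 5²=25 + 6²=36 + 7²=49 + 8²=64 = 190 orbitals.

190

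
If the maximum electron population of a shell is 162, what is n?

2n² = 162 ⇒ n² = 81 ⇒ n = 9.

n = 9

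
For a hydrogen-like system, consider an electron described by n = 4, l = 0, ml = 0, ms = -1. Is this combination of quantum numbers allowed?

The spin quantum number for an electron can only be ms = +1/2 or −1/2; ms = -1 is not one of those.

No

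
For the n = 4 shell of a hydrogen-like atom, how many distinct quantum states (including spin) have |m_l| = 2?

With n = 4 the allowed l are 0, 1, …, 3.
Orbitals with |m_l| = 2, by l: l=2 → 2; l=3 → 2.
Orbitals: 2 + 2 = 4. Each orbital carries two spin states, so 4 × 2 = 8 states.

8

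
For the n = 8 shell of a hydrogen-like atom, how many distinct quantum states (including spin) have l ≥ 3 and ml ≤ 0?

60

With n = 8 the allowed l are 0, 1, …, 7.
Per l-value: l=3 → 4; l=4 → 5; l=5 → 6; l=6 → 7; l=7 → 8.
Orbitals: 4 + 5 + 6 + 7 + 8 = 30. Each orbital carries two spin states, so 30 × 2 = 60 states.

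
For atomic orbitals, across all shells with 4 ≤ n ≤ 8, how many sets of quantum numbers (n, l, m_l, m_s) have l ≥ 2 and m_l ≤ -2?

For each n in the range, tally the orbitals obeying l ≥ 2 and m_l ≤ -2:
n=4 → 3; n=5 → 6; n=6 → 10; n=7 → 15; n=8 → 21.
Orbitals: 3 + 6 + 10 + 15 + 21 = 55. Including both spin states (m_s = ±1/2) gives 2 × 55 = 110 states.

110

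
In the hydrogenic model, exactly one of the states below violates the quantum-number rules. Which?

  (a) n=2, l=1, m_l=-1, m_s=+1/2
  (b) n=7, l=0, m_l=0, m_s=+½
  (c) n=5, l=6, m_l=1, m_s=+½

(c)

(c) has l = 6 ≥ n = 5, violating 0 ≤ l ≤ n−1.
The remaining sets (a), (b) satisfy all four rules.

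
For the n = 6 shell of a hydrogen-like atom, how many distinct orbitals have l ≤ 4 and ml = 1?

4

For n = 6, l ranges over 0 … 5.
The (l, ml) pairs meeting l ≤ 4 and ml = 1 give: l=1 → 1; l=2 → 1; l=3 → 1; l=4 → 1.
Total orbitals: 1 + 1 + 1 + 1 = 4.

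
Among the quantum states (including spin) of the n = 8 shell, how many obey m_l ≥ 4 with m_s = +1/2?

Go through l = 0, …, 7 (the values permitted for n = 8).
Per l-value: l=4 → 1; l=5 → 2; l=6 → 3; l=7 → 4.
Orbitals: 1 + 2 + 3 + 4 = 10. With m_s fixed to a single value there is one state per orbital, giving 10 states.

10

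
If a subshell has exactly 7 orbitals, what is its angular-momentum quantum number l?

2l+1 = 7 gives l = 3.

l = 3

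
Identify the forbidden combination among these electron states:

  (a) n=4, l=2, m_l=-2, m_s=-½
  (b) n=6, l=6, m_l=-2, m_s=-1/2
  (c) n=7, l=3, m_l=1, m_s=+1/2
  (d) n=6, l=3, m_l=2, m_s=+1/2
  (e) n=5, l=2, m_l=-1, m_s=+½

(b)

(b) has l = 6 ≥ n = 6, violating 0 ≤ l ≤ n−1.
The remaining sets (a), (c), (d), (e) satisfy all four rules.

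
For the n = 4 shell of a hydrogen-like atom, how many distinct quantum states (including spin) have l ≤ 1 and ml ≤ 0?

Go through l = 0, …, 3 (the values permitted for n = 4).
Per l-value: l=0 → 1; l=1 → 2.
Orbitals: 1 + 2 = 3. Each orbital carries two spin states, so 3 × 2 = 6 states.

6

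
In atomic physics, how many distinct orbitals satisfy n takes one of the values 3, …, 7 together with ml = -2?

15

Work shell by shell — for each n, count the (l, ml) pairs that satisfy ml = -2:
n=3 → 1; n=4 → 2; n=5 → 3; n=6 → 4; n=7 → 5.
Total orbitals: 1 + 2 + 3 + 4 + 5 = 15.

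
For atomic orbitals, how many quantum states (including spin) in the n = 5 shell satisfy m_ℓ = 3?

4

With n = 5 the allowed ℓ are 0, 1, …, 4.
Orbitals with m_ℓ = 3, by ℓ: ℓ=3 → 1; ℓ=4 → 1.
Orbitals: 1 + 1 = 2. Each orbital carries two spin states, so 2 × 2 = 4 states.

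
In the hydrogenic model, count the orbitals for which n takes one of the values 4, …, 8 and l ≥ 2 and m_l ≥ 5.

For each n in the range, tally the orbitals obeying l ≥ 2 and m_l ≥ 5:
n=6 → 1; n=7 → 3; n=8 → 6.
Total orbitals: 1 + 3 + 6 = 10.

10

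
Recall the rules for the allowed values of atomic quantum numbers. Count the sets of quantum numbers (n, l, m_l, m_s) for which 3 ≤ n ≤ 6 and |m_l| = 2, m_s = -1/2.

Work shell by shell — for each n, count the (l, m_l) pairs that satisfy |m_l| = 2:
n=3 → 2; n=4 → 4; n=5 → 6; n=6 → 8.
Orbitals: 2 + 4 + 6 + 8 = 20. With m_s fixed to -1/2 there is one state per orbital, so 20 states.

20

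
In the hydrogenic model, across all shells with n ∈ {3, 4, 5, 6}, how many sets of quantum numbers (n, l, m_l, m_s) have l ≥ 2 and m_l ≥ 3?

Count contributing orbitals for each principal shell:
n=4 → 1; n=5 → 3; n=6 → 6.
Orbitals: 1 + 3 + 6 = 10. Including both spin states (m_s = ±1/2) gives 2 × 10 = 20 states.

20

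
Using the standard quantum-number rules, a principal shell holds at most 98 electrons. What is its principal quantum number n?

2n² = 98 ⇒ n² = 49 ⇒ n = 7.

n = 7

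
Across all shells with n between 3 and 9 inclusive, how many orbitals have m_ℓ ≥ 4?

Per-shell orbital counts meeting the constraint:
n=5 → 1; n=6 → 3; n=7 → 6; n=8 → 10; n=9 → 15.
Total orbitals: 1 + 3 + 6 + 10 + 15 = 35.

35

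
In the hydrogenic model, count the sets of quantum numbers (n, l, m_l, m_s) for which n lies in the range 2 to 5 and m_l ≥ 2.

20

Work shell by shell — for each n, count the (l, m_l) pairs that satisfy m_l ≥ 2:
n=3 → 1; n=4 → 3; n=5 → 6.
Orbitals: 1 + 3 + 6 = 10. Including both spin states (m_s = ±1/2) gives 2 × 10 = 20 states.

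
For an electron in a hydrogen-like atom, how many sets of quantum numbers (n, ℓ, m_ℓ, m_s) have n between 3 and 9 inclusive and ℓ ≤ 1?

56

Per-shell orbital counts meeting the constraint:
n=3 → 4; n=4 → 4; n=5 → 4; n=6 → 4; n=7 → 4; n=8 → 4; n=9 → 4.
Orbitals: 4 + 4 + 4 + 4 + 4 + 4 + 4 = 28. Including both spin states (m_s = ±1/2) gives 2 × 28 = 56 states.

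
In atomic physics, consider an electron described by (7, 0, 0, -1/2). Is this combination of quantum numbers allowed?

n = 7 is a positive integer. l = 0 satisfies 0 ≤ l ≤ n−1 = 6. ml = 0 lies in the range −l … +l (here 0). ms = -1/2 is one of ±1/2.
All four constraints are satisfied.

Yes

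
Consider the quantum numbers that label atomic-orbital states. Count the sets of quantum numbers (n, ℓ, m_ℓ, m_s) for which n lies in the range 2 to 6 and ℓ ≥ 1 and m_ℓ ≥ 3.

20

Count contributing orbitals for each principal shell:
n=4 → 1; n=5 → 3; n=6 → 6.
Orbitals: 1 + 3 + 6 = 10. Including both spin states (m_s = ±1/2) gives 2 × 10 = 20 states.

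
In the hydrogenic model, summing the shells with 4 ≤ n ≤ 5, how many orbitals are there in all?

41

Shell n has n² orbitals: 4²=16 + 5²=25 = 41 orbitals.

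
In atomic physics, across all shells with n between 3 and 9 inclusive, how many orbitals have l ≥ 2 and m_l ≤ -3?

56

Work shell by shell — for each n, count the (l, m_l) pairs that satisfy l ≥ 2 and m_l ≤ -3:
n=4 → 1; n=5 → 3; n=6 → 6; n=7 → 10; n=8 → 15; n=9 → 21.
Total orbitals: 1 + 3 + 6 + 10 + 15 + 21 = 56.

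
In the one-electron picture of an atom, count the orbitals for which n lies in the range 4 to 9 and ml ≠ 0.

Go shell by shell, enumerating (l, ml) with ml ≠ 0:
n=4 → 12; n=5 → 20; n=6 → 30; n=7 → 42; n=8 → 56; n=9 → 72.
Total orbitals: 12 + 20 + 30 + 42 + 56 + 72 = 232.

232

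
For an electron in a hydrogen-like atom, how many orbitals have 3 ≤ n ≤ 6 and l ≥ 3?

50

Work shell by shell — for each n, count the (l, m_l) pairs that satisfy l ≥ 3:
n=4 → 7; n=5 → 16; n=6 → 27.
Total orbitals: 7 + 16 + 27 = 50.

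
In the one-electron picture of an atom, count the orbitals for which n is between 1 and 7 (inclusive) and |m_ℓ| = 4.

Count contributing orbitals for each principal shell:
n=5 → 2; n=6 → 4; n=7 → 6.
Total orbitals: 2 + 4 + 6 = 12.

12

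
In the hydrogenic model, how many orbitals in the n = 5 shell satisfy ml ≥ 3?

Orbitals with ml ≥ 3, by l: l=3 → 1; l=4 → 2.
Total orbitals: 1 + 2 = 3.

3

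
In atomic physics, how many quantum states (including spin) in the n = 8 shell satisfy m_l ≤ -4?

20

With n = 8 the allowed l are 0, 1, …, 7.
Orbitals with m_l ≤ -4, by l: l=4 → 1; l=5 → 2; l=6 → 3; l=7 → 4.
Orbitals: 1 + 2 + 3 + 4 = 10. Each orbital carries two spin states, so 10 × 2 = 20 states.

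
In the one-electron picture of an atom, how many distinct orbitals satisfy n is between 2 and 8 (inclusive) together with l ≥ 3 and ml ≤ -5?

Work shell by shell — for each n, count the (l, ml) pairs that satisfy l ≥ 3 and ml ≤ -5:
n=6 → 1; n=7 → 3; n=8 → 6.
Total orbitals: 1 + 3 + 6 = 10.

10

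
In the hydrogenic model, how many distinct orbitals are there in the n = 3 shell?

9

The n = 3 shell contains n² = 3² = 9 orbitals.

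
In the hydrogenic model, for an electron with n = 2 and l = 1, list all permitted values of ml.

ml takes every integer from −l to +l. With l = 1 that gives the 3 values -1, 0, 1.

-1, 0, 1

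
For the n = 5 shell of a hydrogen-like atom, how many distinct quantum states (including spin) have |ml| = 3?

With n = 5 the allowed l are 0, 1, …, 4.
Orbitals with |ml| = 3, by l: l=3 → 2; l=4 → 2.
Orbitals: 2 + 2 = 4. Each orbital carries two spin states, so 4 × 2 = 8 states.

8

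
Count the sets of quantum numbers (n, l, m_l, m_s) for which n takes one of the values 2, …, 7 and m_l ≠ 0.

Count contributing orbitals for each principal shell:
n=2 → 2; n=3 → 6; n=4 → 12; n=5 → 20; n=6 → 30; n=7 → 42.
Orbitals: 2 + 6 + 12 + 20 + 30 + 42 = 112. Including both spin states (m_s = ±1/2) gives 2 × 112 = 224 states.

224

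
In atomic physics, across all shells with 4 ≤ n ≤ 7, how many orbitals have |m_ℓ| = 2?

Work shell by shell — for each n, count the (ℓ, m_ℓ) pairs that satisfy |m_ℓ| = 2:
n=4 → 4; n=5 → 6; n=6 → 8; n=7 → 10.
Total orbitals: 4 + 6 + 8 + 10 = 28.

28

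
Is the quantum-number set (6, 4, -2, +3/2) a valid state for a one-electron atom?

No

The spin quantum number for an electron can only be ms = +1/2 or −1/2; ms = +3/2 is not one of those.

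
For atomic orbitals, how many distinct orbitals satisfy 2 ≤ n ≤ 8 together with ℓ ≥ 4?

Treat each shell separately and count matching orbitals:
n=5 → 9; n=6 → 20; n=7 → 33; n=8 → 48.
Total orbitals: 9 + 20 + 33 + 48 = 110.

110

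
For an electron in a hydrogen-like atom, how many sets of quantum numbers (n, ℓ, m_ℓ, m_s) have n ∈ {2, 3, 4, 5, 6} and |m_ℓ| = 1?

60

Per-shell orbital counts meeting the constraint:
n=2 → 2; n=3 → 4; n=4 → 6; n=5 → 8; n=6 → 10.
Orbitals: 2 + 4 + 6 + 8 + 10 = 30. Including both spin states (m_s = ±1/2) gives 2 × 30 = 60 states.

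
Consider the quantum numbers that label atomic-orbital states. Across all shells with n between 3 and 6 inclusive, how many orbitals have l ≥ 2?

Work shell by shell — for each n, count the (l, m_l) pairs that satisfy l ≥ 2:
n=3 → 5; n=4 → 12; n=5 → 21; n=6 → 32.
Total orbitals: 5 + 12 + 21 + 32 = 70.

70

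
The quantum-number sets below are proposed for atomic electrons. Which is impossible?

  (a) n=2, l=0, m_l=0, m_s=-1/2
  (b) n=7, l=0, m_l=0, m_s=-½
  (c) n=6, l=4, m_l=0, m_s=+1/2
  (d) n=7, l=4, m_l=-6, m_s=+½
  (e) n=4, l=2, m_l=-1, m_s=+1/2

(d) has |m_l| = 6 > l = 4, violating −l ≤ m_l ≤ l.
The remaining sets (a), (b), (c), (e) satisfy all four rules.

(d)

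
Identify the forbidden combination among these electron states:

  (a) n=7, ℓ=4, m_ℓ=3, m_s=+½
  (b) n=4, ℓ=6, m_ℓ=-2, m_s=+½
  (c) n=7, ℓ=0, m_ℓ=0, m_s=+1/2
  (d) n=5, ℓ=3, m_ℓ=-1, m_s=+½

(b) has ℓ = 6 ≥ n = 4, violating 0 ≤ ℓ ≤ n−1.
The remaining sets (a), (c), (d) satisfy all four rules.

(b)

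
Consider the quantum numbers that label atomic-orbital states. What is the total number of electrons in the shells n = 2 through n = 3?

26

Shell n has n² orbitals: 2²=4 + 3²=9 = 13 orbitals.
Two spin states per orbital: 2 × 13 = 26 electrons.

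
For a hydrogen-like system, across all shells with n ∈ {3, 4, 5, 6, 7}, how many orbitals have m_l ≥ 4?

10

Work shell by shell — for each n, count the (l, m_l) pairs that satisfy m_l ≥ 4:
n=5 → 1; n=6 → 3; n=7 → 6.
Total orbitals: 1 + 3 + 6 = 10.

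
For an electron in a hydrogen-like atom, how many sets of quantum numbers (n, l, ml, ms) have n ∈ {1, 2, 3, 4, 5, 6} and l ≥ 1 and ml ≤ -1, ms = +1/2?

35

Per-shell orbital counts meeting the constraint:
n=2 → 1; n=3 → 3; n=4 → 6; n=5 → 10; n=6 → 15.
Orbitals: 1 + 3 + 6 + 10 + 15 = 35. With ms fixed to +1/2 there is one state per orbital, so 35 states.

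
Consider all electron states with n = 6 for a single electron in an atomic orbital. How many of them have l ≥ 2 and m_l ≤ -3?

The n = 6 shell has l = 0 through 5; check each.
Per l-value: l=3 → 1; l=4 → 2; l=5 → 3.
Orbitals: 1 + 2 + 3 = 6. Each orbital carries two spin states, so 6 × 2 = 12 states.

12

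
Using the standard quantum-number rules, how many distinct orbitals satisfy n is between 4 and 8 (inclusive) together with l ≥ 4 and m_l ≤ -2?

40

Work shell by shell — for each n, count the (l, m_l) pairs that satisfy l ≥ 4 and m_l ≤ -2:
n=5 → 3; n=6 → 7; n=7 → 12; n=8 → 18.
Total orbitals: 3 + 7 + 12 + 18 = 40.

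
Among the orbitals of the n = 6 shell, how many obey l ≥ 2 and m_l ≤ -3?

For n = 6, l ranges over 0 … 5.
Contributions: l=3 → 1; l=4 → 2; l=5 → 3.
Total orbitals: 1 + 2 + 3 = 6.

6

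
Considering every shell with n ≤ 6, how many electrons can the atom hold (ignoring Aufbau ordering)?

Total orbitals = 1² + 2² + 3² + 4² + 5² + 6² = 91. Doubling for spin gives 182 electrons.

182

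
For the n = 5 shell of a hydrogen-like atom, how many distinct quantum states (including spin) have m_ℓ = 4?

2

The (ℓ, m_ℓ) pairs meeting m_ℓ = 4 give: ℓ=4 → 1.
Orbitals: 1. Each orbital carries two spin states, so 1 × 2 = 2 states.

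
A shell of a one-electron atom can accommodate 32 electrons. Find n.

n = 4

2n² = 32 ⇒ n² = 16 ⇒ n = 4.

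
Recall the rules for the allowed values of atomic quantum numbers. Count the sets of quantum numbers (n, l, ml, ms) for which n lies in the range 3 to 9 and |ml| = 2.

Work shell by shell — for each n, count the (l, ml) pairs that satisfy |ml| = 2:
n=3 → 2; n=4 → 4; n=5 → 6; n=6 → 8; n=7 → 10; n=8 → 12; n=9 → 14.
Orbitals: 2 + 4 + 6 + 8 + 10 + 12 + 14 = 56. Including both spin states (ms = ±1/2) gives 2 × 56 = 112 states.

112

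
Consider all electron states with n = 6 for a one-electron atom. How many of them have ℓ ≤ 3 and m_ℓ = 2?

The n = 6 shell has ℓ = 0 through 5; check each.
Per ℓ-value: ℓ=2 → 1; ℓ=3 → 1.
Orbitals: 1 + 1 = 2. Each orbital carries two spin states, so 2 × 2 = 4 states.

4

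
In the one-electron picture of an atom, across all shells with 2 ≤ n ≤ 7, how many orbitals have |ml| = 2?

30

Count contributing orbitals for each principal shell:
n=3 → 2; n=4 → 4; n=5 → 6; n=6 → 8; n=7 → 10.
Total orbitals: 2 + 4 + 6 + 8 + 10 = 30.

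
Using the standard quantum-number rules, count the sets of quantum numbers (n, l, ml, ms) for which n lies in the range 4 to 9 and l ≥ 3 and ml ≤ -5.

Count contributing orbitals for each principal shell:
n=6 → 1; n=7 → 3; n=8 → 6; n=9 → 10.
Orbitals: 1 + 3 + 6 + 10 = 20. Including both spin states (ms = ±1/2) gives 2 × 20 = 40 states.

40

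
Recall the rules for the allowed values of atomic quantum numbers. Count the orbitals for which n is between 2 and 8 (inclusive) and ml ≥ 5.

Treat each shell separately and count matching orbitals:
n=6 → 1; n=7 → 3; n=8 → 6.
Total orbitals: 1 + 3 + 6 = 10.

10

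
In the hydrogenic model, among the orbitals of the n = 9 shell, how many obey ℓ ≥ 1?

80

With n = 9 the allowed ℓ are 0, 1, …, 8.
Contributions: ℓ=1 → 3; ℓ=2 → 5; ℓ=3 → 7; ℓ=4 → 9; ℓ=5 → 11; ℓ=6 → 13; ℓ=7 → 15; ℓ=8 → 17.
Total orbitals: 3 + 5 + 7 + 9 + 11 + 13 + 15 + 17 = 80.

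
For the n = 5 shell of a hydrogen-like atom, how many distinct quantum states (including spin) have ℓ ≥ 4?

Go through ℓ = 0, …, 4 (the values permitted for n = 5).
Orbitals with ℓ ≥ 4, by ℓ: ℓ=4 → 9.
Orbitals: 9. Each orbital carries two spin states, so 9 × 2 = 18 states.

18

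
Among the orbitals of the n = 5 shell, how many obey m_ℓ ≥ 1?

10

Contributions: ℓ=1 → 1; ℓ=2 → 2; ℓ=3 → 3; ℓ=4 → 4.
Total orbitals: 1 + 2 + 3 + 4 = 10.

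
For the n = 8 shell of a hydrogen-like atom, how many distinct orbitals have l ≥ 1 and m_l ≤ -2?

21

With n = 8 the allowed l are 0, 1, …, 7.
Per l-value: l=2 → 1; l=3 → 2; l=4 → 3; l=5 → 4; l=6 → 5; l=7 → 6.
Total orbitals: 1 + 2 + 3 + 4 + 5 + 6 = 21.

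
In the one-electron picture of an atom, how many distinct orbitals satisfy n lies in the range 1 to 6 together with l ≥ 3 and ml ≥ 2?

16

Work shell by shell — for each n, count the (l, ml) pairs that satisfy l ≥ 3 and ml ≥ 2:
n=4 → 2; n=5 → 5; n=6 → 9.
Total orbitals: 2 + 5 + 9 = 16.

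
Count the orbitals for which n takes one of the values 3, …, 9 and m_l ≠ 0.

Count contributing orbitals for each principal shell:
n=3 → 6; n=4 → 12; n=5 → 20; n=6 → 30; n=7 → 42; n=8 → 56; n=9 → 72.
Total orbitals: 6 + 12 + 20 + 30 + 42 + 56 + 72 = 238.

238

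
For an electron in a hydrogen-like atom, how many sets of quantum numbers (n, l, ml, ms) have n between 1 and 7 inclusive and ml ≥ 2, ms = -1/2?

For each n in the range, tally the orbitals obeying ml ≥ 2:
n=3 → 1; n=4 → 3; n=5 → 6; n=6 → 10; n=7 → 15.
Orbitals: 1 + 3 + 6 + 10 + 15 = 35. With ms fixed to -1/2 there is one state per orbital, so 35 states.

35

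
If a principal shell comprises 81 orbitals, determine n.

n² = 81 ⇒ n = 9.

n = 9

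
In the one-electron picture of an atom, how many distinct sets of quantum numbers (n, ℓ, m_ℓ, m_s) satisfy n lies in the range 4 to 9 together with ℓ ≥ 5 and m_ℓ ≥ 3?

80

Treat each shell separately and count matching orbitals:
n=6 → 3; n=7 → 7; n=8 → 12; n=9 → 18.
Orbitals: 3 + 7 + 12 + 18 = 40. Including both spin states (m_s = ±1/2) gives 2 × 40 = 80 states.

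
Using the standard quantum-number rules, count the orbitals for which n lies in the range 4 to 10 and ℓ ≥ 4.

Count contributing orbitals for each principal shell:
n=5 → 9; n=6 → 20; n=7 → 33; n=8 → 48; n=9 → 65; n=10 → 84.
Total orbitals: 9 + 20 + 33 + 48 + 65 + 84 = 259.

259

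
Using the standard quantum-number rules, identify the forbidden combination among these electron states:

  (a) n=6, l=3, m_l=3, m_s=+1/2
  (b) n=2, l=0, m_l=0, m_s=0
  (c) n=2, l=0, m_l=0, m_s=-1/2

(b)

(b) has m_s = 0, but an electron's spin must be ±1/2.
The remaining sets (a), (c) satisfy all four rules.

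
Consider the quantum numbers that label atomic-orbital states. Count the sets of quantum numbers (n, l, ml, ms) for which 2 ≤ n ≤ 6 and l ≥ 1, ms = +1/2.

85

For each n in the range, tally the orbitals obeying l ≥ 1:
n=2 → 3; n=3 → 8; n=4 → 15; n=5 → 24; n=6 → 35.
Orbitals: 3 + 8 + 15 + 24 + 35 = 85. With ms fixed to +1/2 there is one state per orbital, so 85 states.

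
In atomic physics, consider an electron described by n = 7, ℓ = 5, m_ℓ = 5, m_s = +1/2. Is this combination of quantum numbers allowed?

n = 7 is a positive integer. ℓ = 5 satisfies 0 ≤ ℓ ≤ n−1 = 6. m_ℓ = 5 lies in the range −ℓ … +ℓ (here −5 … 5). m_s = +1/2 is one of ±1/2.
All four constraints are satisfied.

Valid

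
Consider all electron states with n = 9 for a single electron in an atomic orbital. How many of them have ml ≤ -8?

With n = 9 the allowed l are 0, 1, …, 8.
Orbitals with ml ≤ -8, by l: l=8 → 1.
Orbitals: 1. Each orbital carries two spin states, so 1 × 2 = 2 states.

2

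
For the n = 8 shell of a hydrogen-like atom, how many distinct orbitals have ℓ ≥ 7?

15

Go through ℓ = 0, …, 7 (the values permitted for n = 8).
Per ℓ-value: ℓ=7 → 15.
Total orbitals: 15.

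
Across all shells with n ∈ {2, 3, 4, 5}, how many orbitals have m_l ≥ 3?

Per-shell orbital counts meeting the constraint:
n=4 → 1; n=5 → 3.
Total orbitals: 1 + 3 = 4.

4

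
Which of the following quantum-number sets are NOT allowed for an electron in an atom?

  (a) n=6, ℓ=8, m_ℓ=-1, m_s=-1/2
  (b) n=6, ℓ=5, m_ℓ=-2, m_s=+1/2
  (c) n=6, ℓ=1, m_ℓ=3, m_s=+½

(a) and (c)

(a) has ℓ = 8 ≥ n = 6, violating 0 ≤ ℓ ≤ n−1.
(c) has |m_ℓ| = 3 > ℓ = 1, violating −ℓ ≤ m_ℓ ≤ ℓ.
The remaining set (b) satisfies all four rules.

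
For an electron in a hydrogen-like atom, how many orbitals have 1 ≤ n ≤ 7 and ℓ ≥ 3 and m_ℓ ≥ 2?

30

For each n in the range, tally the orbitals obeying ℓ ≥ 3 and m_ℓ ≥ 2:
n=4 → 2; n=5 → 5; n=6 → 9; n=7 → 14.
Total orbitals: 2 + 5 + 9 + 14 = 30.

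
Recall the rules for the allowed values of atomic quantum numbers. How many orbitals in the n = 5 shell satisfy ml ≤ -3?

With n = 5 the allowed l are 0, 1, …, 4.
Orbitals with ml ≤ -3, by l: l=3 → 1; l=4 → 2.
Total orbitals: 1 + 2 = 3.

3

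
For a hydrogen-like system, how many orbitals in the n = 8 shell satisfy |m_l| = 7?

The n = 8 shell has l = 0 through 7; check each.
Per l-value: l=7 → 2.
Total orbitals: 2.

2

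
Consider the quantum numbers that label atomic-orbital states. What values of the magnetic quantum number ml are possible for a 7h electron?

The 7h subshell has l = 5, and ml takes every integer from −l to +l. With l = 5 that gives the 11 values -5, -4, -3, -2, -1, 0, 1, 2, 3, 4, 5.

-5, -4, -3, -2, -1, 0, 1, 2, 3, 4, 5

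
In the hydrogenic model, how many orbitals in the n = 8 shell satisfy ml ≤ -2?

Per l-value: l=2 → 1; l=3 → 2; l=4 → 3; l=5 → 4; l=6 → 5; l=7 → 6.
Total orbitals: 1 + 2 + 3 + 4 + 5 + 6 = 21.

21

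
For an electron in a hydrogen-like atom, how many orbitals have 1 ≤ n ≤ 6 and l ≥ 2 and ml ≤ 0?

40

For each n in the range, tally the orbitals obeying l ≥ 2 and ml ≤ 0:
n=3 → 3; n=4 → 7; n=5 → 12; n=6 → 18.
Total orbitals: 3 + 7 + 12 + 18 = 40.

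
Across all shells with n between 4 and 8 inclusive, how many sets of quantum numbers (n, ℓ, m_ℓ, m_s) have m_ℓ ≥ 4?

For each n in the range, tally the orbitals obeying m_ℓ ≥ 4:
n=5 → 1; n=6 → 3; n=7 → 6; n=8 → 10.
Orbitals: 1 + 3 + 6 + 10 = 20. Including both spin states (m_s = ±1/2) gives 2 × 20 = 40 states.

40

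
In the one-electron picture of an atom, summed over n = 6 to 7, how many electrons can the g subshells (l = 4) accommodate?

A g subshell (l = 4) exists for every n ≥ 5, so shells n = 6, 7 each contribute one — 2 subshells.
Since each g subshell holds 2(2·4+1) = 18 electrons, the total is 2 × 18 = 36.

36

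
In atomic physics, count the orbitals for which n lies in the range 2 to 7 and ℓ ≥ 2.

115

Treat each shell separately and count matching orbitals:
n=3 → 5; n=4 → 12; n=5 → 21; n=6 → 32; n=7 → 45.
Total orbitals: 5 + 12 + 21 + 32 + 45 = 115.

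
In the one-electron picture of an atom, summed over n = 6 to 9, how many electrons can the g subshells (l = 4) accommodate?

72

A g subshell (l = 4) exists for every n ≥ 5, so shells n = 6, 7, 8, 9 each contribute one — 4 subshells.
Since each g subshell holds 2(2·4+1) = 18 electrons, the total is 4 × 18 = 72.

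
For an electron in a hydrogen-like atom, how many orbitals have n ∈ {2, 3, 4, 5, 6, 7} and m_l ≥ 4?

10

Treat each shell separately and count matching orbitals:
n=5 → 1; n=6 → 3; n=7 → 6.
Total orbitals: 1 + 3 + 6 = 10.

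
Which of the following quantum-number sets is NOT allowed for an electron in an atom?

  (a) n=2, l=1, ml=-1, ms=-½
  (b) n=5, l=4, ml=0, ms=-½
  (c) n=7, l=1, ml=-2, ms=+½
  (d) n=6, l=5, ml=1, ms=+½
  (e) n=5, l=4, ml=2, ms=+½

(c) has |ml| = 2 > l = 1, violating −l ≤ ml ≤ l.
The remaining sets (a), (b), (d), (e) satisfy all four rules.

(c)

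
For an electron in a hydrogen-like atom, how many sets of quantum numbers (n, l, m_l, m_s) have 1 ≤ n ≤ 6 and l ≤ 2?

Work shell by shell — for each n, count the (l, m_l) pairs that satisfy l ≤ 2:
n=1 → 1; n=2 → 4; n=3 → 9; n=4 → 9; n=5 → 9; n=6 → 9.
Orbitals: 1 + 4 + 9 + 9 + 9 + 9 = 41. Including both spin states (m_s = ±1/2) gives 2 × 41 = 82 states.

82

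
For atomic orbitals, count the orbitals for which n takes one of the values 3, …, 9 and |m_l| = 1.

Per-shell orbital counts meeting the constraint:
n=3 → 4; n=4 → 6; n=5 → 8; n=6 → 10; n=7 → 12; n=8 → 14; n=9 → 16.
Total orbitals: 4 + 6 + 8 + 10 + 12 + 14 + 16 = 70.

70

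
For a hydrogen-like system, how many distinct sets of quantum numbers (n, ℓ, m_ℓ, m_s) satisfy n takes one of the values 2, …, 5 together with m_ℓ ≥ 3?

8

Count contributing orbitals for each principal shell:
n=4 → 1; n=5 → 3.
Orbitals: 1 + 3 = 4. Including both spin states (m_s = ±1/2) gives 2 × 4 = 8 states.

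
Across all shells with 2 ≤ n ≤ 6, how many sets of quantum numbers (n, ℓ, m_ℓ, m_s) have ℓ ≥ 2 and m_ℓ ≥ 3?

Work shell by shell — for each n, count the (ℓ, m_ℓ) pairs that satisfy ℓ ≥ 2 and m_ℓ ≥ 3:
n=4 → 1; n=5 → 3; n=6 → 6.
Orbitals: 1 + 3 + 6 = 10. Including both spin states (m_s = ±1/2) gives 2 × 10 = 20 states.

20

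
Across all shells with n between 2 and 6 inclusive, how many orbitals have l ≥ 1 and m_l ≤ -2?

Treat each shell separately and count matching orbitals:
n=3 → 1; n=4 → 3; n=5 → 6; n=6 → 10.
Total orbitals: 1 + 3 + 6 + 10 = 20.

20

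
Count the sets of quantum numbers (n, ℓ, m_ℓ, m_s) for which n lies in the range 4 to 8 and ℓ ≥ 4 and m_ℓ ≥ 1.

100

Count contributing orbitals for each principal shell:
n=5 → 4; n=6 → 9; n=7 → 15; n=8 → 22.
Orbitals: 4 + 9 + 15 + 22 = 50. Including both spin states (m_s = ±1/2) gives 2 × 50 = 100 states.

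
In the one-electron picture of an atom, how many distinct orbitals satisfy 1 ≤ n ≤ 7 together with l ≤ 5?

127

For each n in the range, tally the orbitals obeying l ≤ 5:
n=1 → 1; n=2 → 4; n=3 → 9; n=4 → 16; n=5 → 25; n=6 → 36; n=7 → 36.
Total orbitals: 1 + 4 + 9 + 16 + 25 + 36 + 36 = 127.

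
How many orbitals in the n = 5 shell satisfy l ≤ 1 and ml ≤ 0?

3

With n = 5 the allowed l are 0, 1, …, 4.
Contributions: l=0 → 1; l=1 → 2.
Total orbitals: 1 + 2 = 3.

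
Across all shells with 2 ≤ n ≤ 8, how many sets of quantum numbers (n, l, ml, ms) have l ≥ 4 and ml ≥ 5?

20

Treat each shell separately and count matching orbitals:
n=6 → 1; n=7 → 3; n=8 → 6.
Orbitals: 1 + 3 + 6 = 10. Including both spin states (ms = ±1/2) gives 2 × 10 = 20 states.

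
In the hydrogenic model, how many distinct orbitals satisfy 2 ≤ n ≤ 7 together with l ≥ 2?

115

Work shell by shell — for each n, count the (l, m_l) pairs that satisfy l ≥ 2:
n=3 → 5; n=4 → 12; n=5 → 21; n=6 → 32; n=7 → 45.
Total orbitals: 5 + 12 + 21 + 32 + 45 = 115.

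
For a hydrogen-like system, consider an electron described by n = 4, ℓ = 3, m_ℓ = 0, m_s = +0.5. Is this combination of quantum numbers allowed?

n = 4 is a positive integer. ℓ = 3 satisfies 0 ≤ ℓ ≤ n−1 = 3. m_ℓ = 0 lies in the range −ℓ … +ℓ (here −3 … 3). m_s = +1/2 is one of ±1/2.
All four constraints are satisfied.

Valid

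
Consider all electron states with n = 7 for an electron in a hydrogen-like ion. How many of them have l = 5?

22

For n = 7, l ranges over 0 … 6.
The (l, m_l) pairs meeting l = 5 give: l=5 → 11.
Orbitals: 11. Each orbital carries two spin states, so 11 × 2 = 22 states.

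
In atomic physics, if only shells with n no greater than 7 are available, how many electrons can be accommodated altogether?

Total orbitals = 1² + 2² + 3² + 4² + 5² + 6² + 7² = 140. Doubling for spin gives 280 electrons.

280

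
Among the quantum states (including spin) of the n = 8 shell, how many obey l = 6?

With n = 8 the allowed l are 0, 1, …, 7.
Per l-value: l=6 → 13.
Orbitals: 13. Each orbital carries two spin states, so 13 × 2 = 26 states.

26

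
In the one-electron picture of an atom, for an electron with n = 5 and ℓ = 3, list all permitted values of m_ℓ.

-3, -2, -1, 0, 1, 2, 3

m_ℓ takes every integer from −ℓ to +ℓ. With ℓ = 3 that gives the 7 values -3, -2, -1, 0, 1, 2, 3.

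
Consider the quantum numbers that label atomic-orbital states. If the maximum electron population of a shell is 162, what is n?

n = 9

2n² = 162 ⇒ n² = 81 ⇒ n = 9.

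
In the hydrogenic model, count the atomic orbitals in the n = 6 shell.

36

The n = 6 shell contains n² = 6² = 36 orbitals.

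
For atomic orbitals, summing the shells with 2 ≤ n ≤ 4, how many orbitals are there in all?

29

Shell n has n² orbitals: 2²=4 + 3²=9 + 4²=16 = 29 orbitals.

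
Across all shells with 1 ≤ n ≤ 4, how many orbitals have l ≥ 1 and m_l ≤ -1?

10

Work shell by shell — for each n, count the (l, m_l) pairs that satisfy l ≥ 1 and m_l ≤ -1:
n=2 → 1; n=3 → 3; n=4 → 6.
Total orbitals: 1 + 3 + 6 = 10.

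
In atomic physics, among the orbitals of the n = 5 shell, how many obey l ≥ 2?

The n = 5 shell has l = 0 through 4; check each.
Orbitals with l ≥ 2, by l: l=2 → 5; l=3 → 7; l=4 → 9.
Total orbitals: 5 + 7 + 9 = 21.

21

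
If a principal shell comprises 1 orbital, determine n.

n = 1

n² = 1 ⇒ n = 1.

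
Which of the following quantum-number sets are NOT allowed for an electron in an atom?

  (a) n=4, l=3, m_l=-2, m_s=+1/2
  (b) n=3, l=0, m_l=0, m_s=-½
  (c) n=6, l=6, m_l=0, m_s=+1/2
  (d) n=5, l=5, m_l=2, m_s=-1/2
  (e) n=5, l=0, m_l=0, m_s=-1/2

(c) and (d)

(c) has l = 6 ≥ n = 6, violating 0 ≤ l ≤ n−1.
(d) has l = 5 ≥ n = 5, violating 0 ≤ l ≤ n−1.
The remaining sets (a), (b), (e) satisfy all four rules.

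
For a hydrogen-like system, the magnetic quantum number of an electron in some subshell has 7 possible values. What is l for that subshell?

l = 3 (f)

m_l ranges over 2l+1 integers, so 2l+1 = 7 ⇒ l = 3.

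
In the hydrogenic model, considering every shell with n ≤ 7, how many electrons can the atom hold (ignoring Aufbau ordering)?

Total orbitals = 1² + 2² + 3² + 4² + 5² + 6² + 7² = 140. Doubling for spin gives 280 electrons.

280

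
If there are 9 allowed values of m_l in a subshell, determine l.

m_l ranges over 2l+1 integers, so 2l+1 = 9 ⇒ l = 4.

l = 4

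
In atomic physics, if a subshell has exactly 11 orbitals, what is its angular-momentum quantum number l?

2l+1 = 11 gives l = 5.

l = 5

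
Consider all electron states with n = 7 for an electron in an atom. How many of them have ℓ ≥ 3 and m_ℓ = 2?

The (ℓ, m_ℓ) pairs meeting ℓ ≥ 3 and m_ℓ = 2 give: ℓ=3 → 1; ℓ=4 → 1; ℓ=5 → 1; ℓ=6 → 1.
Orbitals: 1 + 1 + 1 + 1 = 4. Each orbital carries two spin states, so 4 × 2 = 8 states.

8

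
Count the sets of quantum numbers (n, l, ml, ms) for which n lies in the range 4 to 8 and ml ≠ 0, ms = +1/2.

For each n in the range, tally the orbitals obeying ml ≠ 0:
n=4 → 12; n=5 → 20; n=6 → 30; n=7 → 42; n=8 → 56.
Orbitals: 12 + 20 + 30 + 42 + 56 = 160. With ms fixed to +1/2 there is one state per orbital, so 160 states.

160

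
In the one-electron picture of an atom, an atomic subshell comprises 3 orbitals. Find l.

l = 1 (p)

2l+1 = 3 gives l = 1.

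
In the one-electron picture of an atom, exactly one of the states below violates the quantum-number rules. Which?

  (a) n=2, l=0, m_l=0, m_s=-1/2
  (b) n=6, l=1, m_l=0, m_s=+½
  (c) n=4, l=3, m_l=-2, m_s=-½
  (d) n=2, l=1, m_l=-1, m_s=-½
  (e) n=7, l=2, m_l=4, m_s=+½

(e) has |m_l| = 4 > l = 2, violating −l ≤ m_l ≤ l.
The remaining sets (a), (b), (c), (d) satisfy all four rules.

(e)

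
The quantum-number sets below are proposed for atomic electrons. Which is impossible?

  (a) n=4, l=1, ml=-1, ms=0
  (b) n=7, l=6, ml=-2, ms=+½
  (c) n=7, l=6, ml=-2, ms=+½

(a) has ms = 0, but an electron's spin must be ±1/2.
The remaining sets (b), (c) satisfy all four rules.

(a)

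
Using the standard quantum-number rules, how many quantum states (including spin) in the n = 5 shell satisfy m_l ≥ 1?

Go through l = 0, …, 4 (the values permitted for n = 5).
Per l-value: l=1 → 1; l=2 → 2; l=3 → 3; l=4 → 4.
Orbitals: 1 + 2 + 3 + 4 = 10. Each orbital carries two spin states, so 10 × 2 = 20 states.

20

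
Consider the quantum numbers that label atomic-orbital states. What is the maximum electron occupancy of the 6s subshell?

A subshell with l = 0 has 2l+1 = 1 orbital, each holding 2 electrons (spin ±1/2), so 1 × 2 = 2.

2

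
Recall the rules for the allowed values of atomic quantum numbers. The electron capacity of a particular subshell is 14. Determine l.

l = 3 (f)

2(2l+1) = 14 ⇒ 2l+1 = 7 ⇒ l = 3.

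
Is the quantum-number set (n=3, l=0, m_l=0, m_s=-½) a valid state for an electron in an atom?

Valid

n = 3 is a positive integer. l = 0 satisfies 0 ≤ l ≤ n−1 = 2. m_l = 0 lies in the range −l … +l (here 0). m_s = -1/2 is one of ±1/2.
All four constraints are satisfied.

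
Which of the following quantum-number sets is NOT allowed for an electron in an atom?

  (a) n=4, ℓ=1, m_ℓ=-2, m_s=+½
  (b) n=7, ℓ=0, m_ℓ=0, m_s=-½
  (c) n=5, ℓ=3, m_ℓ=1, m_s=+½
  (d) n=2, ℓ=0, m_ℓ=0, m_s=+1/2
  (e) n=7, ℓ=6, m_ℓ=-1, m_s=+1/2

(a)

(a) has |m_ℓ| = 2 > ℓ = 1, violating −ℓ ≤ m_ℓ ≤ ℓ.
The remaining sets (b), (c), (d), (e) satisfy all four rules.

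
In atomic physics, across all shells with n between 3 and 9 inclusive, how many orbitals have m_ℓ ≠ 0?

Treat each shell separately and count matching orbitals:
n=3 → 6; n=4 → 12; n=5 → 20; n=6 → 30; n=7 → 42; n=8 → 56; n=9 → 72.
Total orbitals: 6 + 12 + 20 + 30 + 42 + 56 + 72 = 238.

238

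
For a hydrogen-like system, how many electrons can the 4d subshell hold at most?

10

A subshell with l = 2 has 2l+1 = 5 orbitals, each holding 2 electrons (spin ±1/2), so 5 × 2 = 10.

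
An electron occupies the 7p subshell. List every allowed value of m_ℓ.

The 7p subshell has ℓ = 1, and m_ℓ takes every integer from −ℓ to +ℓ. With ℓ = 1 that gives the 3 values -1, 0, 1.

-1, 0, 1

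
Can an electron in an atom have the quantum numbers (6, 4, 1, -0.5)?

Valid

n = 6 is a positive integer. ℓ = 4 satisfies 0 ≤ ℓ ≤ n−1 = 5. m_ℓ = 1 lies in the range −ℓ … +ℓ (here −4 … 4). m_s = -1/2 is one of ±1/2.
All four constraints are satisfied.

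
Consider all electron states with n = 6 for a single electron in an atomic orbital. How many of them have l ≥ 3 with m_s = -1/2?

27

Orbitals with l ≥ 3, by l: l=3 → 7; l=4 → 9; l=5 → 11.
Orbitals: 7 + 9 + 11 = 27. With m_s fixed to a single value there is one state per orbital, giving 27 states.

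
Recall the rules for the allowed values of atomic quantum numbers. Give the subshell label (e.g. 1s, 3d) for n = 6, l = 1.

l = 1 corresponds to the letter 'p', so the subshell is 6p.

6p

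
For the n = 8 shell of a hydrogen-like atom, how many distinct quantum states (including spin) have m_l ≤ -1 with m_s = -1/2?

The n = 8 shell has l = 0 through 7; check each.
Per l-value: l=1 → 1; l=2 → 2; l=3 → 3; l=4 → 4; l=5 → 5; l=6 → 6; l=7 → 7.
Orbitals: 1 + 2 + 3 + 4 + 5 + 6 + 7 = 28. With m_s fixed to a single value there is one state per orbital, giving 28 states.

28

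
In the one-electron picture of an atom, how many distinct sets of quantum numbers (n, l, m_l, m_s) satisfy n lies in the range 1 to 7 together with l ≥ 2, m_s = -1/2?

115

Per-shell orbital counts meeting the constraint:
n=3 → 5; n=4 → 12; n=5 → 21; n=6 → 32; n=7 → 45.
Orbitals: 5 + 12 + 21 + 32 + 45 = 115. With m_s fixed to -1/2 there is one state per orbital, so 115 states.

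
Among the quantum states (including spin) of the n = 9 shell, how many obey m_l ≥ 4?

Go through l = 0, …, 8 (the values permitted for n = 9).
Contributions: l=4 → 1; l=5 → 2; l=6 → 3; l=7 → 4; l=8 → 5.
Orbitals: 1 + 2 + 3 + 4 + 5 = 15. Each orbital carries two spin states, so 15 × 2 = 30 states.

30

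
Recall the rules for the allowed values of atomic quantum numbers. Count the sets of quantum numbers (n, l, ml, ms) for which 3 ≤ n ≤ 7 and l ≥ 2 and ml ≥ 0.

Work shell by shell — for each n, count the (l, ml) pairs that satisfy l ≥ 2 and ml ≥ 0:
n=3 → 3; n=4 → 7; n=5 → 12; n=6 → 18; n=7 → 25.
Orbitals: 3 + 7 + 12 + 18 + 25 = 65. Including both spin states (ms = ±1/2) gives 2 × 65 = 130 states.

130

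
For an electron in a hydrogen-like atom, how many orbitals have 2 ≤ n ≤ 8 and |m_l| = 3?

30

Treat each shell separately and count matching orbitals:
n=4 → 2; n=5 → 4; n=6 → 6; n=7 → 8; n=8 → 10.
Total orbitals: 2 + 4 + 6 + 8 + 10 = 30.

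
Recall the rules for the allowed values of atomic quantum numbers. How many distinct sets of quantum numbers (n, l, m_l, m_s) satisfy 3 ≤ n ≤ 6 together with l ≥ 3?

100

Work shell by shell — for each n, count the (l, m_l) pairs that satisfy l ≥ 3:
n=4 → 7; n=5 → 16; n=6 → 27.
Orbitals: 7 + 16 + 27 = 50. Including both spin states (m_s = ±1/2) gives 2 × 50 = 100 states.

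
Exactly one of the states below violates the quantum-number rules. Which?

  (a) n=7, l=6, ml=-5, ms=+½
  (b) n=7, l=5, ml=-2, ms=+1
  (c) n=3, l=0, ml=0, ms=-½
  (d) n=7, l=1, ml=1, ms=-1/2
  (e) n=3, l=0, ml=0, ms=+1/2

(b) has ms = +1, but an electron's spin must be ±1/2.
The remaining sets (a), (c), (d), (e) satisfy all four rules.

(b)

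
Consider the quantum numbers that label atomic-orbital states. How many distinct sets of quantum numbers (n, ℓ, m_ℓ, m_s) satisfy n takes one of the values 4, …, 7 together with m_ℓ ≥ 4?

20

Work shell by shell — for each n, count the (ℓ, m_ℓ) pairs that satisfy m_ℓ ≥ 4:
n=5 → 1; n=6 → 3; n=7 → 6.
Orbitals: 1 + 3 + 6 = 10. Including both spin states (m_s = ±1/2) gives 2 × 10 = 20 states.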